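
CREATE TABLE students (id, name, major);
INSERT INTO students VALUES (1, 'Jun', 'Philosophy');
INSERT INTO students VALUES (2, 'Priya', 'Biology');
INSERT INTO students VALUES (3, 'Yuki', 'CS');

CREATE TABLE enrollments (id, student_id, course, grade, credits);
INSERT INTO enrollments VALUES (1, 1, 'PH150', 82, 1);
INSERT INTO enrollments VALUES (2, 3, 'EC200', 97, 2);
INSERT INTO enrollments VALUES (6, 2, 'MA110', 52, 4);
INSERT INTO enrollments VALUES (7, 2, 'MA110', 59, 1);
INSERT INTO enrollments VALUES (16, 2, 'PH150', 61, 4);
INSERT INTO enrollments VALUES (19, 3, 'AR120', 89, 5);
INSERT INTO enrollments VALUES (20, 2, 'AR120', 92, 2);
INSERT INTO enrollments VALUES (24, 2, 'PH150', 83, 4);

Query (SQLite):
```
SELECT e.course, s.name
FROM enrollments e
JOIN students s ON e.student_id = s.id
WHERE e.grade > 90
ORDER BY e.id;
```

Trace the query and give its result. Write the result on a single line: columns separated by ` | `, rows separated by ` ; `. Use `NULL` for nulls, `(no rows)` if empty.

EC200 | Yuki ; AR120 | Priya

Each enrollments row matches the students row where student_id = students.id.
Then keep rows with e.grade > 90.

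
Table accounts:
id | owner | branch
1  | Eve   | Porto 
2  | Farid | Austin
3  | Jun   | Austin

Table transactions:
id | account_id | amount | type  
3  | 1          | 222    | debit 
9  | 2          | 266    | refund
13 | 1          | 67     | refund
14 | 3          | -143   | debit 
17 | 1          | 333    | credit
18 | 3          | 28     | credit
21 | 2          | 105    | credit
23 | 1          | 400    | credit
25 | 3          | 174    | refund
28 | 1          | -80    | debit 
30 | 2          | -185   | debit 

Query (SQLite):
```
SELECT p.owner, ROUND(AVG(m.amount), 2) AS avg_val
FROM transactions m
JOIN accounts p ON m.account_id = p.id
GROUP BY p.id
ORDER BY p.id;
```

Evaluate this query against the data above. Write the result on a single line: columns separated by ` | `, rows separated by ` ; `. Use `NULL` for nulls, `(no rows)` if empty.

Eve | 188.4 ; Farid | 62 ; Jun | 19.67

Join each transactions row to its accounts via account_id.
Group joined rows by accounts.id; compute ROUND(AVG(m.amount), 2) per group.
  1: ids {3, 13, 17, 23, 28} → ROUND(AVG(m.amount), 2)=188.4
  2: ids {9, 21, 30} → ROUND(AVG(m.amount), 2)=62
  3: ids {14, 18, 25} → ROUND(AVG(m.amount), 2)=19.67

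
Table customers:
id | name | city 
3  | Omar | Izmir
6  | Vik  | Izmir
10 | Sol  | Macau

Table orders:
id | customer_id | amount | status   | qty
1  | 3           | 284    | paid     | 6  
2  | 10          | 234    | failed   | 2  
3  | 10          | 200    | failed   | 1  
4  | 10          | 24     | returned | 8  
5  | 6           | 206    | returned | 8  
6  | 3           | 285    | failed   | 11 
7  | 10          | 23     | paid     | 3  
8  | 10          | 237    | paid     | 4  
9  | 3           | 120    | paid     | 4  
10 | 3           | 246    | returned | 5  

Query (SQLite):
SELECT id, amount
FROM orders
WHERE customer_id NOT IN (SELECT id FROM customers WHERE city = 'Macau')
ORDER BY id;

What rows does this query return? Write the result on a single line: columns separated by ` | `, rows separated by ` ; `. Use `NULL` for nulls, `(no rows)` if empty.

Inner query: customers.id where city = 'Macau'.
Outer: keep orders rows whose customer_id is not in that set.
Inner query → {10}

1 | 284 ; 5 | 206 ; 6 | 285 ; 9 | 120 ; 10 | 246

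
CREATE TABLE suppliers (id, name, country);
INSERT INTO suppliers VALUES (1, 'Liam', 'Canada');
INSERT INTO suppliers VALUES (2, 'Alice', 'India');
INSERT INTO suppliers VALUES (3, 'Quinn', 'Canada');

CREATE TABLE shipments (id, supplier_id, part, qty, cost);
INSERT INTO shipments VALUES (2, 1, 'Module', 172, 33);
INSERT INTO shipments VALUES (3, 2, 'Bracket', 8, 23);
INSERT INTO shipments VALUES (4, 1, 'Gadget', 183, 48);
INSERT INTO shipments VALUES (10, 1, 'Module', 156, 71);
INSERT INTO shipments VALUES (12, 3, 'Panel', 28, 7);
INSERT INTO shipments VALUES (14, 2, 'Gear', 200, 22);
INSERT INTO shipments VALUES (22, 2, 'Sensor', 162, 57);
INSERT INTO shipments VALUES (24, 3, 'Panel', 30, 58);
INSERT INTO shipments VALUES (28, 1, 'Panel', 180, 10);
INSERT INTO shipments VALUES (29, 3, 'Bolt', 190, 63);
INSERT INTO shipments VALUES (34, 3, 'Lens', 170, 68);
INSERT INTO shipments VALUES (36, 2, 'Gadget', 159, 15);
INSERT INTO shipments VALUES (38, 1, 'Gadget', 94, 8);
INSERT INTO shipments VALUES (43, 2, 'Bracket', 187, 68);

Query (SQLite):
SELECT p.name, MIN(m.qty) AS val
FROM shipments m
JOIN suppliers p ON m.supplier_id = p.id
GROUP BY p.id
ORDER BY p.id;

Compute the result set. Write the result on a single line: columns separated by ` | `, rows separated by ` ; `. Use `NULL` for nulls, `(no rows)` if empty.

Liam | 94 ; Alice | 8 ; Quinn | 28

Join each shipments row to its suppliers via supplier_id.
Group joined rows by suppliers.id; compute MIN(m.qty) per group.
  1: ids {2, 4, 10, 28, 38} → MIN(m.qty)=94
  2: ids {3, 14, 22, 36, 43} → MIN(m.qty)=8
  3: ids {12, 24, 29, 34} → MIN(m.qty)=28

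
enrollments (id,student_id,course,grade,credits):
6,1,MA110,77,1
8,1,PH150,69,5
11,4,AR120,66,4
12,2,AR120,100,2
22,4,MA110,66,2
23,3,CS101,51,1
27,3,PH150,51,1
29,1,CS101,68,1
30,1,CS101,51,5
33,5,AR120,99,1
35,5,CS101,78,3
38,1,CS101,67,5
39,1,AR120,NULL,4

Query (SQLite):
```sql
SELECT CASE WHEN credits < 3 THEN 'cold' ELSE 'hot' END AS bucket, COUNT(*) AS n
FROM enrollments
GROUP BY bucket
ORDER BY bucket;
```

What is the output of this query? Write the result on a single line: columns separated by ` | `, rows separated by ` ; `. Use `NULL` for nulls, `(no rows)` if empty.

cold | 7 ; hot | 6

Bucket rows by credits < 3 → 'cold' else 'hot'; count each bucket.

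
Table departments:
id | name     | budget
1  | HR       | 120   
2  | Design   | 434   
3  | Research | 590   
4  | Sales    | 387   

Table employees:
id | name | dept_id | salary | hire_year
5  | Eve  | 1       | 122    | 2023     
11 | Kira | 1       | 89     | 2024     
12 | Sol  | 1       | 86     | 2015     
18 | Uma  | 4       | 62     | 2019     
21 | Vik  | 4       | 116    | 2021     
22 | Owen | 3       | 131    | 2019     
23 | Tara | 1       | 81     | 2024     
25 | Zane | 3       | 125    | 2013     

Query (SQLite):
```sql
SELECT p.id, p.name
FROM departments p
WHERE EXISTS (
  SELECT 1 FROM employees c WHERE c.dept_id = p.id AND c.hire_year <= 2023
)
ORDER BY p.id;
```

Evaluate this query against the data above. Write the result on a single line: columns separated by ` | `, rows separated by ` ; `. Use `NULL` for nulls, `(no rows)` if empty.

For each departments row, check whether any employees with matching dept_id has hire_year <= 2023.
Keep rows where that is true.

1 | HR ; 3 | Research ; 4 | Sales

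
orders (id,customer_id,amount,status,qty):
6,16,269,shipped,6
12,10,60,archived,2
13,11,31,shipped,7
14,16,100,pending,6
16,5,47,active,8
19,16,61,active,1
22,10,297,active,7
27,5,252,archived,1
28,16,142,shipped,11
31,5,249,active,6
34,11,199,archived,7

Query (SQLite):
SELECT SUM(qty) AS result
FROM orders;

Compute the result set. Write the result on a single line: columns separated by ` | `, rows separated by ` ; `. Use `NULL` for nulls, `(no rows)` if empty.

62

All qty values: [6, 2, 7, 6, 8, 1, 7, 1, 11, 6, 7].
SUM of non-NULL values = 62.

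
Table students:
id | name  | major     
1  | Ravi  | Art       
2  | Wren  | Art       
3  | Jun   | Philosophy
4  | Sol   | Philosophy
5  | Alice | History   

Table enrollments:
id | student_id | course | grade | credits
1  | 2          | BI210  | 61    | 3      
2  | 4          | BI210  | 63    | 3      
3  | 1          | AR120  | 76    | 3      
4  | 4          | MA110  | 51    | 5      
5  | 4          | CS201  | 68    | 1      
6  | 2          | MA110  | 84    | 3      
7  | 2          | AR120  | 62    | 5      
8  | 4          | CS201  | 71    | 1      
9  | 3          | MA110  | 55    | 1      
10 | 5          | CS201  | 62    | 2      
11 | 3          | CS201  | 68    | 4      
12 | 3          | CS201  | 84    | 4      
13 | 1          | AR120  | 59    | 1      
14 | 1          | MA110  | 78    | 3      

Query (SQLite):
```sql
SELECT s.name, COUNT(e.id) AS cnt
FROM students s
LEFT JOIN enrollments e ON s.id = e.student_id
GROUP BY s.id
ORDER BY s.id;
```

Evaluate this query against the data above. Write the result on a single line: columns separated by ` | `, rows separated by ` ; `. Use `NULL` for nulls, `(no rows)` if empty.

LEFT JOIN keeps every students row; unmatched ones get NULL for enrollments columns.
Group by students.id and compute COUNT(e.id). COUNT(col) of an all-NULL group is 0.
  1: ids {3, 13, 14} → COUNT(e.id)=3
  2: ids {1, 6, 7} → COUNT(e.id)=3
  3: ids {9, 11, 12} → COUNT(e.id)=3
  4: ids {2, 4, 5, 8} → COUNT(e.id)=4
  5: ids {10} → COUNT(e.id)=1

Ravi | 3 ; Wren | 3 ; Jun | 3 ; Sol | 4 ; Alice | 1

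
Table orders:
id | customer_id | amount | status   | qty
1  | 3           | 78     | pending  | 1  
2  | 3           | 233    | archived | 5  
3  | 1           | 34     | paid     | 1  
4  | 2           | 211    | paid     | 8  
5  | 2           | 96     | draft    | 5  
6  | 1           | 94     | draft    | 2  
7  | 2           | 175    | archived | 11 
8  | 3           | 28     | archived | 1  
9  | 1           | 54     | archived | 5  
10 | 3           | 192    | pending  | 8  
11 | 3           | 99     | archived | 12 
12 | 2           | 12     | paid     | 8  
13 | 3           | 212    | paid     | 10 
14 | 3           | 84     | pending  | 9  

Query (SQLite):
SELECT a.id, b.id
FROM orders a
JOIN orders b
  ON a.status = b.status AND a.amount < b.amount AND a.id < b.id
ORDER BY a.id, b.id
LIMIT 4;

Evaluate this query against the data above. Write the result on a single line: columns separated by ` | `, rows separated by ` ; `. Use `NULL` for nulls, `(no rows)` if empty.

Pairs (a,b) with same status, a.amount < b.amount, a.id < b.id.
status groups: archived:{2,7,8,9,11} draft:{5,6} paid:{3,4,12,13} pending:{1,10,14}
Ordered by (a.id, b.id); first 4.

1 | 10 ; 1 | 14 ; 3 | 4 ; 3 | 13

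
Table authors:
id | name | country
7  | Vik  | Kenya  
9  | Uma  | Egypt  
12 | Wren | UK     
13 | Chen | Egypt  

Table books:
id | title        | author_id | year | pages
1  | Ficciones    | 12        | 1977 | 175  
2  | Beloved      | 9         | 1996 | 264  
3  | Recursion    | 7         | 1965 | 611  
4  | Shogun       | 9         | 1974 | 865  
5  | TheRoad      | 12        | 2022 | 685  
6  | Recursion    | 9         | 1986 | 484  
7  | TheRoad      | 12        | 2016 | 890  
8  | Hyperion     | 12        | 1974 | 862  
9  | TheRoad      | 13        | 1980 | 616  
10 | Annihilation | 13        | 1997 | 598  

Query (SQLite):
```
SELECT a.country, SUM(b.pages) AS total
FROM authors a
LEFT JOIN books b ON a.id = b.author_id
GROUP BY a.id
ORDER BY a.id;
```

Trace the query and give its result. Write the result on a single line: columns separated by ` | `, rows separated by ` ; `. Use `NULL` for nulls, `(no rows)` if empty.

Kenya | 611 ; Egypt | 1613 ; UK | 2612 ; Egypt | 1214

LEFT JOIN keeps every authors row; unmatched ones get NULL for books columns.
Group by authors.id and compute SUM(b.pages). SUM over an all-NULL group is NULL.
  7: ids {3} → SUM(b.pages)=611
  9: ids {2, 4, 6} → SUM(b.pages)=1613
  12: ids {1, 5, 7, 8} → SUM(b.pages)=2612
  13: ids {9, 10} → SUM(b.pages)=1214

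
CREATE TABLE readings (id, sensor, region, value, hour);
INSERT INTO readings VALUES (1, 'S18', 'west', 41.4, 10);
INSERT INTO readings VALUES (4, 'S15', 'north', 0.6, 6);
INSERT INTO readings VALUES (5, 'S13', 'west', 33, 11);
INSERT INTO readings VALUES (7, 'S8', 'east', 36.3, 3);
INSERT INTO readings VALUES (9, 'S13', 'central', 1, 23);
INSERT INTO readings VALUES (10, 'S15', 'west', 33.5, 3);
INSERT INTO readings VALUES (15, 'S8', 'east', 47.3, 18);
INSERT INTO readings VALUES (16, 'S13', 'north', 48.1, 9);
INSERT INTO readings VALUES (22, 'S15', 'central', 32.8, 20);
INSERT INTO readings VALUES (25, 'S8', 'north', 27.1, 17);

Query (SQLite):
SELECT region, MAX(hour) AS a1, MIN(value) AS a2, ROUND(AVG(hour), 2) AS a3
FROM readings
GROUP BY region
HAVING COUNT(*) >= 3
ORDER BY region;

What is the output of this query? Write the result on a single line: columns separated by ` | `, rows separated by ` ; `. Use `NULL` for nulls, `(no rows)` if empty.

Group readings by region.
Per group compute: MAX(hour), MIN(value), ROUND(AVG(hour), 2).
HAVING: drop groups with fewer than 3 rows.
  central: ids {9, 22} → MAX(hour)=23, MIN(value)=1, ROUND(AVG(hour), 2)=21.5
  east: ids {7, 15} → MAX(hour)=18, MIN(value)=36.3, ROUND(AVG(hour), 2)=10.5
  north: ids {4, 16, 25} → MAX(hour)=17, MIN(value)=0.6, ROUND(AVG(hour), 2)=10.67
  west: ids {1, 5, 10} → MAX(hour)=11, MIN(value)=33, ROUND(AVG(hour), 2)=8

north | 17 | 0.6 | 10.67 ; west | 11 | 33 | 8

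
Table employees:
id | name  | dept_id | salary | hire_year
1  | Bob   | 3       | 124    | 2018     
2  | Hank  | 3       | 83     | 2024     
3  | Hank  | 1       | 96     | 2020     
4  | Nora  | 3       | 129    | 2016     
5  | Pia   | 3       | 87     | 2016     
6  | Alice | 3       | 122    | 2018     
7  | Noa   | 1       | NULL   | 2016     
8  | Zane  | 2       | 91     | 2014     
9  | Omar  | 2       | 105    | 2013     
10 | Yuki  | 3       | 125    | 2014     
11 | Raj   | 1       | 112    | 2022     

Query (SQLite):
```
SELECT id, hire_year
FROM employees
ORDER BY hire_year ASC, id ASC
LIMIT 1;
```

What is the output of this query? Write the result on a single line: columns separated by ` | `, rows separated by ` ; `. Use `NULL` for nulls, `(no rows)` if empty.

9 | 2013

Sort by hire_year asc, tiebreak id asc: (2013, id=9), (2014, id=8), (2014, id=10), (2016, id=4) …. Take first 1.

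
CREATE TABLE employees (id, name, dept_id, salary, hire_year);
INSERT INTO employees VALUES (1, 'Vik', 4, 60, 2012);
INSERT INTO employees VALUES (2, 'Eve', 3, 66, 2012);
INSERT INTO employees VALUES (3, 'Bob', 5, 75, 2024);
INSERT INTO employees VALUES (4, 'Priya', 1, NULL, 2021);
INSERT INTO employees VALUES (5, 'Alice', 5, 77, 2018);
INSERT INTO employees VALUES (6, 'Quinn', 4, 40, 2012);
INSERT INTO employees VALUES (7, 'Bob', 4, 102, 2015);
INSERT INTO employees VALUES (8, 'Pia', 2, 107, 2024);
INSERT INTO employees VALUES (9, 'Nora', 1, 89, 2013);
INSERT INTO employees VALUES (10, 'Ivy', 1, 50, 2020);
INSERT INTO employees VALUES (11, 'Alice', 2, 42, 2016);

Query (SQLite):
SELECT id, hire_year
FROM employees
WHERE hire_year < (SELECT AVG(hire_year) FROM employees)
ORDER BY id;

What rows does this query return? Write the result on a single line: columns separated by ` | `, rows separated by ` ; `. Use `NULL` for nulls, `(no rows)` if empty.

Scalar subquery: AVG(hire_year) over all employees rows = 2017.0.
Keep rows where hire_year < that value.

1 | 2012 ; 2 | 2012 ; 6 | 2012 ; 7 | 2015 ; 9 | 2013 ; 11 | 2016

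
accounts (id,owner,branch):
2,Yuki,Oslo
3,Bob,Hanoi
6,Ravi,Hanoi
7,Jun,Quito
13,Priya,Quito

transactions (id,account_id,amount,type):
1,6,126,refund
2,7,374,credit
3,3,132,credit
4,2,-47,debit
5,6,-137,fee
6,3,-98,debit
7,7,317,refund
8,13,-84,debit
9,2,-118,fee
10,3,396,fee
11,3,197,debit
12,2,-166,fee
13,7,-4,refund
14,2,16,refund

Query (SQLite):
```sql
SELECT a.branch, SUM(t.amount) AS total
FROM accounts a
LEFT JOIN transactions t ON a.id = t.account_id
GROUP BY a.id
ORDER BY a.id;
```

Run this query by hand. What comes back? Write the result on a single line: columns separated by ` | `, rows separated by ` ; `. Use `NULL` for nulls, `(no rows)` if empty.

Oslo | -315 ; Hanoi | 627 ; Hanoi | -11 ; Quito | 687 ; Quito | -84

LEFT JOIN keeps every accounts row; unmatched ones get NULL for transactions columns.
Group by accounts.id and compute SUM(t.amount). SUM over an all-NULL group is NULL.
  2: ids {4, 9, 12, 14} → SUM(t.amount)=-315
  3: ids {3, 6, 10, 11} → SUM(t.amount)=627
  6: ids {1, 5} → SUM(t.amount)=-11
  7: ids {2, 7, 13} → SUM(t.amount)=687
  13: ids {8} → SUM(t.amount)=-84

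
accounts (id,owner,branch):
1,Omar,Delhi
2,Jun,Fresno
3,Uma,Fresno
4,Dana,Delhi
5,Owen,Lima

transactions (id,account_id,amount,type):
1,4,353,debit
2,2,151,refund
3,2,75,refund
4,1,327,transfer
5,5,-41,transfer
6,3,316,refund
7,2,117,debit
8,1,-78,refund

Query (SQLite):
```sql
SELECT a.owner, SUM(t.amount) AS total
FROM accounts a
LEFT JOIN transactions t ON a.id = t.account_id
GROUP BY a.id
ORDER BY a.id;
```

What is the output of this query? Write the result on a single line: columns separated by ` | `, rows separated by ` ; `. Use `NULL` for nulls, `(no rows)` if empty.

LEFT JOIN keeps every accounts row; unmatched ones get NULL for transactions columns.
Group by accounts.id and compute SUM(t.amount). SUM over an all-NULL group is NULL.
  1: ids {4, 8} → SUM(t.amount)=249
  2: ids {2, 3, 7} → SUM(t.amount)=343
  3: ids {6} → SUM(t.amount)=316
  4: ids {1} → SUM(t.amount)=353
  5: ids {5} → SUM(t.amount)=-41

Omar | 249 ; Jun | 343 ; Uma | 316 ; Dana | 353 ; Owen | -41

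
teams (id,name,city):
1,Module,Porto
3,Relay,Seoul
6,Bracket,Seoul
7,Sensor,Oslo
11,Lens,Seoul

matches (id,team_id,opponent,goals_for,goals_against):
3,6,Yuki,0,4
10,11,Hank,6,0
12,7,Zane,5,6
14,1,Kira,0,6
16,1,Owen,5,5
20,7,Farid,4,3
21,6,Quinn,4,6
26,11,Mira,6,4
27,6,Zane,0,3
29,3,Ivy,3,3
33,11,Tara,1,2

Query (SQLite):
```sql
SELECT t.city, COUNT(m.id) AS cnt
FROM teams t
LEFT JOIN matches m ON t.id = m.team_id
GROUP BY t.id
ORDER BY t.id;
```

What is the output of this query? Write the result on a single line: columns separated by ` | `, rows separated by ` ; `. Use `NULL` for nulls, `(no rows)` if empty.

Porto | 2 ; Seoul | 1 ; Seoul | 3 ; Oslo | 2 ; Seoul | 3

LEFT JOIN keeps every teams row; unmatched ones get NULL for matches columns.
Group by teams.id and compute COUNT(m.id). COUNT(col) of an all-NULL group is 0.
  1: ids {14, 16} → COUNT(m.id)=2
  3: ids {29} → COUNT(m.id)=1
  6: ids {3, 21, 27} → COUNT(m.id)=3
  7: ids {12, 20} → COUNT(m.id)=2
  11: ids {10, 26, 33} → COUNT(m.id)=3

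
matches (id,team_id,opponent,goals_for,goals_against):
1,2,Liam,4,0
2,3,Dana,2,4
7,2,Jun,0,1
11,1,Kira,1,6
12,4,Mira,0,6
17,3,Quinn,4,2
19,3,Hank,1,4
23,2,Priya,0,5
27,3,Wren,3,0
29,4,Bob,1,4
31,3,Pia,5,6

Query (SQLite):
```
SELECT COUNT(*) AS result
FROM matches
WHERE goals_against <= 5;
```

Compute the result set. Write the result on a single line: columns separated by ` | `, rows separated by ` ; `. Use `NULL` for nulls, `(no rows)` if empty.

Rows where goals_against <= 5 → goals_against values: [0, 4, 1, 2, 4, 5, 0, 4].
COUNT(*) counts rows → 8.

8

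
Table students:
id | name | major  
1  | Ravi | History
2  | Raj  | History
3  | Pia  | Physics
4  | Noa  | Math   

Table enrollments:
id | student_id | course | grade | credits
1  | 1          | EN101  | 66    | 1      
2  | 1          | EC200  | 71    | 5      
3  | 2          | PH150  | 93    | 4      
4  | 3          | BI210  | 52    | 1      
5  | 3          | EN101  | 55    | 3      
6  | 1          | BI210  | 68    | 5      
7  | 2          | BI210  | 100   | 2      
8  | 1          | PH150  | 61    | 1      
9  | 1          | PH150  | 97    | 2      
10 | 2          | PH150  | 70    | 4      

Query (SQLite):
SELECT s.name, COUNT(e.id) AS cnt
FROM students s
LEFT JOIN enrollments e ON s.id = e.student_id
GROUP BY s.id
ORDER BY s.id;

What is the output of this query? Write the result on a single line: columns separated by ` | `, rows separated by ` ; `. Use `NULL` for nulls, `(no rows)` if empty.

Ravi | 5 ; Raj | 3 ; Pia | 2 ; Noa | 0

LEFT JOIN keeps every students row; unmatched ones get NULL for enrollments columns.
Group by students.id and compute COUNT(e.id). COUNT(col) of an all-NULL group is 0.
  1: ids {1, 2, 6, 8, 9} → COUNT(e.id)=5
  2: ids {3, 7, 10} → COUNT(e.id)=3
  3: ids {4, 5} → COUNT(e.id)=2
  4: ids {—} → COUNT(e.id)=0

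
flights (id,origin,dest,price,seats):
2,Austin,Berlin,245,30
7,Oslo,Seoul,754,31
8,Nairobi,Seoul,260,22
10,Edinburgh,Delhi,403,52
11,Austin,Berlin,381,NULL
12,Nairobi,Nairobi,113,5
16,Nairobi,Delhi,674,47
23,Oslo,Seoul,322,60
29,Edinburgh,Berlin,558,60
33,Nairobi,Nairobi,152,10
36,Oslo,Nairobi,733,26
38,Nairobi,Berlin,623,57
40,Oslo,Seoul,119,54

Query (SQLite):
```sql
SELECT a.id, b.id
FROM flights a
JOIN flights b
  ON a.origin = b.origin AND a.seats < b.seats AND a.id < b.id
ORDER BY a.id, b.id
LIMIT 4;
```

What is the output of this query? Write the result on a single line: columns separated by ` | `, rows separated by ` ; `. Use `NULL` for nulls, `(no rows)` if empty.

7 | 23 ; 7 | 40 ; 8 | 16 ; 8 | 38

Pairs (a,b) with same origin, a.seats < b.seats, a.id < b.id.
origin groups: Austin:{2,11} Edinburgh:{10,29} Nairobi:{8,12,16,33,38} Oslo:{7,23,36,40}
Ordered by (a.id, b.id); first 4.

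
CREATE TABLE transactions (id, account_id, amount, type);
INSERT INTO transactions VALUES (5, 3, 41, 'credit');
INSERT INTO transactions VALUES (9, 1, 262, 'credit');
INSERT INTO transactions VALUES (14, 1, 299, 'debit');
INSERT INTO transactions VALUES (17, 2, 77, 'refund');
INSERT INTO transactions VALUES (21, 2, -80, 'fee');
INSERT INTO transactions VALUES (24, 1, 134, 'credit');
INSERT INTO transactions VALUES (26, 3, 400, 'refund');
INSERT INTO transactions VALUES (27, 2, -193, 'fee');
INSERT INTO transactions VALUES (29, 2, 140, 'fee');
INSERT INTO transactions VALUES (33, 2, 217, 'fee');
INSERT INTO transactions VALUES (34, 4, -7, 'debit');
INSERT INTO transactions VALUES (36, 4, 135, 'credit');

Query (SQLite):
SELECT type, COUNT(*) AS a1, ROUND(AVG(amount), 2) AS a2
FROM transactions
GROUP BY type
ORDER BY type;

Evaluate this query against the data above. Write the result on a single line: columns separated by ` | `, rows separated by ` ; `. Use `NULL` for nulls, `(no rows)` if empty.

Group transactions by type.
Per group compute: COUNT(*), ROUND(AVG(amount), 2).
  credit: ids {5, 9, 24, 36} → COUNT(*)=4, ROUND(AVG(amount), 2)=143
  debit: ids {14, 34} → COUNT(*)=2, ROUND(AVG(amount), 2)=146
  fee: ids {21, 27, 29, 33} → COUNT(*)=4, ROUND(AVG(amount), 2)=21
  refund: ids {17, 26} → COUNT(*)=2, ROUND(AVG(amount), 2)=238.5

credit | 4 | 143 ; debit | 2 | 146 ; fee | 4 | 21 ; refund | 2 | 238.5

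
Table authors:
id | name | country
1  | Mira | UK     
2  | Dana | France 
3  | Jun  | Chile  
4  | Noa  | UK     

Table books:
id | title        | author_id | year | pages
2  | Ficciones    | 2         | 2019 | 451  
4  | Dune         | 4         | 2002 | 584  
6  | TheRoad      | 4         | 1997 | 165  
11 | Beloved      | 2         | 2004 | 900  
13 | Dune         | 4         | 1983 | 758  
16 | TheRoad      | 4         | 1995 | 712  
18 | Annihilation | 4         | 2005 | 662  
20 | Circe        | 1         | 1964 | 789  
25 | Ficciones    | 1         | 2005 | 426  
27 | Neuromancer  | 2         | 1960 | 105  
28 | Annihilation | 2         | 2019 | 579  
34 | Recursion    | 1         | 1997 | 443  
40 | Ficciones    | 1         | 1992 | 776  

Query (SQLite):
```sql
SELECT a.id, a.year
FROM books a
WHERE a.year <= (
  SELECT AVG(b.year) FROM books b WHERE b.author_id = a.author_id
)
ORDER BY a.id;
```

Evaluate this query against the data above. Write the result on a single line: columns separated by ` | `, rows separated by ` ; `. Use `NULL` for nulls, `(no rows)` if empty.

13 | 1983 ; 16 | 1995 ; 20 | 1964 ; 27 | 1960

For each books row a, compute AVG(year) over rows sharing a.author_id.
Keep row a if a.year <= that per-group AVG.
  author_id=1: AVG(year) = 1989.5
  author_id=2: AVG(year) = 2000.5
  author_id=4: AVG(year) = 1996.4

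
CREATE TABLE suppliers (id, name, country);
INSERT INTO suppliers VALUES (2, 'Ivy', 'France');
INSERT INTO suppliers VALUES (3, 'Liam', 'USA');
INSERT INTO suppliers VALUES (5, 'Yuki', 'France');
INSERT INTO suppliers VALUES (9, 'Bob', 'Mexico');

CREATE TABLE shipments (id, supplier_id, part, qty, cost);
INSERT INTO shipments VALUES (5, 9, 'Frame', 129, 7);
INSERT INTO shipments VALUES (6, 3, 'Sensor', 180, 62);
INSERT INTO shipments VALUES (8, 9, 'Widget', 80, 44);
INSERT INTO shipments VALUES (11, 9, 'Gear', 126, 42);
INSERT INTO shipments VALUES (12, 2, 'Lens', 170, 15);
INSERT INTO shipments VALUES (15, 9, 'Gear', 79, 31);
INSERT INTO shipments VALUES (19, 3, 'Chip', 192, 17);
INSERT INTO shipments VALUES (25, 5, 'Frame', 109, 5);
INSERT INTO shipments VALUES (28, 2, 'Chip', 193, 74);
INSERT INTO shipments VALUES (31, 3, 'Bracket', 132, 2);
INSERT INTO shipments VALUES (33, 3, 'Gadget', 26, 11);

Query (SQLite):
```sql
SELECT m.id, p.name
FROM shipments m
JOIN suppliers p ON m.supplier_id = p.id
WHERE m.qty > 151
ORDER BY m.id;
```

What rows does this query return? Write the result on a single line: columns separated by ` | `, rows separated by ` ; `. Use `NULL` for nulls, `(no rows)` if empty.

6 | Liam ; 12 | Ivy ; 19 | Liam ; 28 | Ivy

Each shipments row matches the suppliers row where supplier_id = suppliers.id.
Then keep rows with m.qty > 151.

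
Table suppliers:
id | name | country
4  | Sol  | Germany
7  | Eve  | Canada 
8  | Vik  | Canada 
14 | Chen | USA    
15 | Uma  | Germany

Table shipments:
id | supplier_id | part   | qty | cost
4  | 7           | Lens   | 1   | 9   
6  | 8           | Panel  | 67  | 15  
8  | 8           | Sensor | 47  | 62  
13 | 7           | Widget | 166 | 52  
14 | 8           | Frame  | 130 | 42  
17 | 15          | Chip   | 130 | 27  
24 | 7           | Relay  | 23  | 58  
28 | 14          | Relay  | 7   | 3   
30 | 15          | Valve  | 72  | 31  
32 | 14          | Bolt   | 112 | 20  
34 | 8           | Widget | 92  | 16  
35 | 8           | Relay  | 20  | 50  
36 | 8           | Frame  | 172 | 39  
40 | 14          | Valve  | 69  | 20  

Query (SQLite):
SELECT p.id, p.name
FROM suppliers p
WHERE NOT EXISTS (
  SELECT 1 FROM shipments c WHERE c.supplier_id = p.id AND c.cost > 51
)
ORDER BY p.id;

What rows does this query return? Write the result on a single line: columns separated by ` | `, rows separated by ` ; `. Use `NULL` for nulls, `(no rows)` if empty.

For each suppliers row, check whether any shipments with matching supplier_id has cost > 51.
Keep rows where that is false.

4 | Sol ; 14 | Chen ; 15 | Uma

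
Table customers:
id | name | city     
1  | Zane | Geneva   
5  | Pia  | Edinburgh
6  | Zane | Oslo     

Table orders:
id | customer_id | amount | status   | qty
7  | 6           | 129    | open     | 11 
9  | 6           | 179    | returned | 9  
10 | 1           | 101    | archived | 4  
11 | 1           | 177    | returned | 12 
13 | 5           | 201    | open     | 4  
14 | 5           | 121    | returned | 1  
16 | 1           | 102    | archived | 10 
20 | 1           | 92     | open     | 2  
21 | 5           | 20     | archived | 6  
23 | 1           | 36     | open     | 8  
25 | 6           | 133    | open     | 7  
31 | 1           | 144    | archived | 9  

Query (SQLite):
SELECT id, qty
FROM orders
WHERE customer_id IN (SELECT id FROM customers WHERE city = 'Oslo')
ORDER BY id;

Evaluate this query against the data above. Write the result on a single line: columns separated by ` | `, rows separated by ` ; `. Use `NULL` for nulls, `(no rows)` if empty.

Inner query: customers.id where city = 'Oslo'.
Outer: keep orders rows whose customer_id is in that set.
Inner query → {6}

7 | 11 ; 9 | 9 ; 25 | 7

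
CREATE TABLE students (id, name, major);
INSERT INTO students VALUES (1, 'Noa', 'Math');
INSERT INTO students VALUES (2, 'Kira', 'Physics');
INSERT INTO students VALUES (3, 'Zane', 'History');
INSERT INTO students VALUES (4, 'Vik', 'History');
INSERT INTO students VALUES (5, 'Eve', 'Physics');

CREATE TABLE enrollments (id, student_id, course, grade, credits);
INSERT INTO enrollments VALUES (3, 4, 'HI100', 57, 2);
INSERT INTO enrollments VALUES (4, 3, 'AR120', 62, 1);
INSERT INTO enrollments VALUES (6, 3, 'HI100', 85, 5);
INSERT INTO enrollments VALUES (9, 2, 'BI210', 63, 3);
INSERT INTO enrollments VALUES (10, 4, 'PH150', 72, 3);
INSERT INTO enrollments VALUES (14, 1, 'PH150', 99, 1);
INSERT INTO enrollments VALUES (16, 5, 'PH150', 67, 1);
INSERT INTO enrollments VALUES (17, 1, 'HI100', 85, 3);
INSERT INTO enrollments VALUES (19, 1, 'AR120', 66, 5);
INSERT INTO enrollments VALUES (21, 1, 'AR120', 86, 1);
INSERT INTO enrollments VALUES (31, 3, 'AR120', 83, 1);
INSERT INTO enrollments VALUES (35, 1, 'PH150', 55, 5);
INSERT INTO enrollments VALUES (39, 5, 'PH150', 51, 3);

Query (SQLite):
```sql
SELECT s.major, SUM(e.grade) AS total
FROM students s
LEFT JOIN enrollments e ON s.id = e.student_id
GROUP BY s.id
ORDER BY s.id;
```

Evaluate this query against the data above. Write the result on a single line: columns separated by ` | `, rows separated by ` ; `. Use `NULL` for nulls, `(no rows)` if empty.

Math | 391 ; Physics | 63 ; History | 230 ; History | 129 ; Physics | 118

LEFT JOIN keeps every students row; unmatched ones get NULL for enrollments columns.
Group by students.id and compute SUM(e.grade). SUM over an all-NULL group is NULL.
  1: ids {14, 17, 19, 21, 35} → SUM(e.grade)=391
  2: ids {9} → SUM(e.grade)=63
  3: ids {4, 6, 31} → SUM(e.grade)=230
  4: ids {3, 10} → SUM(e.grade)=129
  5: ids {16, 39} → SUM(e.grade)=118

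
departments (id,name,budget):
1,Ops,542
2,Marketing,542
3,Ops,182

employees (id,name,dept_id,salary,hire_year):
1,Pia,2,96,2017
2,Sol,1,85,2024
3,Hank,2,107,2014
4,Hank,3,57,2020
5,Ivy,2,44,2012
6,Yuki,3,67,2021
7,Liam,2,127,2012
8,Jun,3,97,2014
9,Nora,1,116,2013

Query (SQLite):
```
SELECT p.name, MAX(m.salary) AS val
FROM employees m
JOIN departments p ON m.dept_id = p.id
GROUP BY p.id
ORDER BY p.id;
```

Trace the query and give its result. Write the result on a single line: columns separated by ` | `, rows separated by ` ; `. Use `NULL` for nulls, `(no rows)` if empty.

Ops | 116 ; Marketing | 127 ; Ops | 97

Join each employees row to its departments via dept_id.
Group joined rows by departments.id; compute MAX(m.salary) per group.
  1: ids {2, 9} → MAX(m.salary)=116
  2: ids {1, 3, 5, 7} → MAX(m.salary)=127
  3: ids {4, 6, 8} → MAX(m.salary)=97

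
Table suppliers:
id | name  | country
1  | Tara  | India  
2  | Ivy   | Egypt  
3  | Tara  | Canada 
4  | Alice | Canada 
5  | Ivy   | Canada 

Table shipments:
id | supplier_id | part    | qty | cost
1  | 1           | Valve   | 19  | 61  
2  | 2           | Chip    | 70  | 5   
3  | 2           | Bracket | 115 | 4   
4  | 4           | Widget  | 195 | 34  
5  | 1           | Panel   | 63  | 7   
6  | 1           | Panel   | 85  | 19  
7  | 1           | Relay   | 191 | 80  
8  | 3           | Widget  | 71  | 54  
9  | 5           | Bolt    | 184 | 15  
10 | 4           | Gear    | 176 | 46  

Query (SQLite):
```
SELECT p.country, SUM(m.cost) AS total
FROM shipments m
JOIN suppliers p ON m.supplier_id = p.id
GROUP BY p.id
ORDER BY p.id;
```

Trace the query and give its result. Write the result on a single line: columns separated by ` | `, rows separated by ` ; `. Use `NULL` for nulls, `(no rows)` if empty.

India | 167 ; Egypt | 9 ; Canada | 54 ; Canada | 80 ; Canada | 15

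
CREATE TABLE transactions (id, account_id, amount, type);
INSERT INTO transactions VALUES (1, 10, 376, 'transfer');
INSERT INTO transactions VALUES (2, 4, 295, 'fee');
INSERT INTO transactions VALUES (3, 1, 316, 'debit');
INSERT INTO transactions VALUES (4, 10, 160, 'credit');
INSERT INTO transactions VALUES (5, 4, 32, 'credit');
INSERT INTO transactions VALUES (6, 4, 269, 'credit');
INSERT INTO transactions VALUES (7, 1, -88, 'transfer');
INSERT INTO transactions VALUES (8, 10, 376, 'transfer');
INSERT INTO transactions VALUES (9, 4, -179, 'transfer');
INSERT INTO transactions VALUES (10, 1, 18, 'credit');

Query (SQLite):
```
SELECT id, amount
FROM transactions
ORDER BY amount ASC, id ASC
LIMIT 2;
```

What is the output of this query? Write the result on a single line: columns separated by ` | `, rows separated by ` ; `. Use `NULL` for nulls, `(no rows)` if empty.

Sort by amount asc, tiebreak id asc: (-179, id=9), (-88, id=7), (18, id=10), (32, id=5), (160, id=4) …. Take first 2.

9 | -179 ; 7 | -88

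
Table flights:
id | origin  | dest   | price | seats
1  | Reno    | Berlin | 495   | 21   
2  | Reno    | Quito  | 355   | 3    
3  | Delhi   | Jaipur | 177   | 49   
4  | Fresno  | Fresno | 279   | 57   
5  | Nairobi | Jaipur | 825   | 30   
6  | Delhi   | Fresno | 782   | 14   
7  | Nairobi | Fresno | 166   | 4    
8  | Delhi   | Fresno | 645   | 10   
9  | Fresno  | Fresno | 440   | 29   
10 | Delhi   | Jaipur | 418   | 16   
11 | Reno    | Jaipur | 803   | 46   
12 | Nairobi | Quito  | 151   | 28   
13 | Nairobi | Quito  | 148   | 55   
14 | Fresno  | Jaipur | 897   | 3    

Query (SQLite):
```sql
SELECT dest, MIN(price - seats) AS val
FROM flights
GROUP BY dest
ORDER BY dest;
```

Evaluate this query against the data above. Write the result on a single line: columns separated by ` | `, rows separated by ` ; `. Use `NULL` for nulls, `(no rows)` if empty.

For each row compute price - seats.
Group by dest; take MIN of the expression per group.
  Berlin: ids {1} → MIN(price - seats)=474
  Fresno: ids {4, 6, 7, 8, 9} → MIN(price - seats)=162
  Jaipur: ids {3, 5, 10, 11, 14} → MIN(price - seats)=128
  Quito: ids {2, 12, 13} → MIN(price - seats)=93

Berlin | 474 ; Fresno | 162 ; Jaipur | 128 ; Quito | 93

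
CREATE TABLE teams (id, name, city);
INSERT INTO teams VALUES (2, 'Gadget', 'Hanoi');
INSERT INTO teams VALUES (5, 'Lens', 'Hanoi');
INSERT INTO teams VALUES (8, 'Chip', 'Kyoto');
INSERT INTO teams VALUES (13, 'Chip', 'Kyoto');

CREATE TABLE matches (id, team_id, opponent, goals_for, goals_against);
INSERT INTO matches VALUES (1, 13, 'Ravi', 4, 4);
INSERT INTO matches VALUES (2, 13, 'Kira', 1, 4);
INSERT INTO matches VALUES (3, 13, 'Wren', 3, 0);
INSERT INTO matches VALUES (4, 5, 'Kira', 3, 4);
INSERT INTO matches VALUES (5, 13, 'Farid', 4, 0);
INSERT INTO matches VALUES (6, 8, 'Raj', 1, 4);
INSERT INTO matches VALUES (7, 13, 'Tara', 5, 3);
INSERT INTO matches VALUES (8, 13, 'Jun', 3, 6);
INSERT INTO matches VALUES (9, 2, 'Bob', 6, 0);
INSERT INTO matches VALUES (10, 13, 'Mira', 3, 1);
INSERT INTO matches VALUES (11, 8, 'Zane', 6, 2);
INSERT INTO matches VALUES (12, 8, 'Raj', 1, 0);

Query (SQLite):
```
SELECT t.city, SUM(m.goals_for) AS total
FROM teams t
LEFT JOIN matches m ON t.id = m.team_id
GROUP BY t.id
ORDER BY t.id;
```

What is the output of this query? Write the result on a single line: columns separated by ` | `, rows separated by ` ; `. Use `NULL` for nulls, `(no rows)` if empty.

Hanoi | 6 ; Hanoi | 3 ; Kyoto | 8 ; Kyoto | 23

LEFT JOIN keeps every teams row; unmatched ones get NULL for matches columns.
Group by teams.id and compute SUM(m.goals_for). SUM over an all-NULL group is NULL.
  2: ids {9} → SUM(m.goals_for)=6
  5: ids {4} → SUM(m.goals_for)=3
  8: ids {6, 11, 12} → SUM(m.goals_for)=8
  13: ids {1, 2, 3, 5, 7, 8, 10} → SUM(m.goals_for)=23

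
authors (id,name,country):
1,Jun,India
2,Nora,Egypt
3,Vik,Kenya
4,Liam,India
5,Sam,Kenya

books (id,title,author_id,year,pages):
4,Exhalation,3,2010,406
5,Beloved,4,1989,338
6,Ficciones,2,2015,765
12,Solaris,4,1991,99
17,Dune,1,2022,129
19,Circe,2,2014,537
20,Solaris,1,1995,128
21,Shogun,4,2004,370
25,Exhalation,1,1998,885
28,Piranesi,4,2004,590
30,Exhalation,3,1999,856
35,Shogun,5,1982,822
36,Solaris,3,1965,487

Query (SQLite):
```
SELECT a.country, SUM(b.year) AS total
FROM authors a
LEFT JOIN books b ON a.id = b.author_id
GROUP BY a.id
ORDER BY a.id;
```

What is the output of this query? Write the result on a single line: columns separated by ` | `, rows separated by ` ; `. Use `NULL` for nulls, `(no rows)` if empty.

India | 6015 ; Egypt | 4029 ; Kenya | 5974 ; India | 7988 ; Kenya | 1982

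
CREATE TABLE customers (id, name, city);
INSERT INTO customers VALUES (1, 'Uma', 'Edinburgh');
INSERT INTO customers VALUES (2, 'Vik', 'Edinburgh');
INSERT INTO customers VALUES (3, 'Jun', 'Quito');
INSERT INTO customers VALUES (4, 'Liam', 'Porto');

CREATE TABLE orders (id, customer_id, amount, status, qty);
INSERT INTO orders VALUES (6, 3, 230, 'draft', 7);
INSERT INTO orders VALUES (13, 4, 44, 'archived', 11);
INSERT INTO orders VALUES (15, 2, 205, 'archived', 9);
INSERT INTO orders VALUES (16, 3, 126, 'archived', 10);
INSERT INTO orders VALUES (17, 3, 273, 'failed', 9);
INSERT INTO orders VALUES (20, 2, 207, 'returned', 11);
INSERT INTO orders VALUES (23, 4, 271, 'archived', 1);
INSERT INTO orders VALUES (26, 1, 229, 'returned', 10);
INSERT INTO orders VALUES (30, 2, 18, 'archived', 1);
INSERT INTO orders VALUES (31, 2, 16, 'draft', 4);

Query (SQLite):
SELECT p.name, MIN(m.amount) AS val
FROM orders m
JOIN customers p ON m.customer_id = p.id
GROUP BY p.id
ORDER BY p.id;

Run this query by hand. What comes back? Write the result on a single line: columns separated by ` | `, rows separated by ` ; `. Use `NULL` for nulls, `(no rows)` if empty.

Uma | 229 ; Vik | 16 ; Jun | 126 ; Liam | 44

Join each orders row to its customers via customer_id.
Group joined rows by customers.id; compute MIN(m.amount) per group.
  1: ids {26} → MIN(m.amount)=229
  2: ids {15, 20, 30, 31} → MIN(m.amount)=16
  3: ids {6, 16, 17} → MIN(m.amount)=126
  4: ids {13, 23} → MIN(m.amount)=44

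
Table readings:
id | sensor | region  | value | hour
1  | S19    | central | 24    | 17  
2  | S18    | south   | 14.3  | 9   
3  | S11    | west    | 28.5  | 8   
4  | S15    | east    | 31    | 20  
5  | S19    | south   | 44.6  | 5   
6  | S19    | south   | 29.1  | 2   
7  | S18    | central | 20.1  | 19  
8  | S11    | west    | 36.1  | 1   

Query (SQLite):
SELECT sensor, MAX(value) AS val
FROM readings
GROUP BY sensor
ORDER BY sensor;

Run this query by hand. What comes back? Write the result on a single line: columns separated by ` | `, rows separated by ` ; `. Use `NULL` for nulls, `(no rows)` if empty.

Partition readings by sensor; compute MAX(value) within each group.
  S11: ids {3, 8} → MAX(value)=36.1
  S15: ids {4} → MAX(value)=31
  S18: ids {2, 7} → MAX(value)=20.1
  S19: ids {1, 5, 6} → MAX(value)=44.6

S11 | 36.1 ; S15 | 31 ; S18 | 20.1 ; S19 | 44.6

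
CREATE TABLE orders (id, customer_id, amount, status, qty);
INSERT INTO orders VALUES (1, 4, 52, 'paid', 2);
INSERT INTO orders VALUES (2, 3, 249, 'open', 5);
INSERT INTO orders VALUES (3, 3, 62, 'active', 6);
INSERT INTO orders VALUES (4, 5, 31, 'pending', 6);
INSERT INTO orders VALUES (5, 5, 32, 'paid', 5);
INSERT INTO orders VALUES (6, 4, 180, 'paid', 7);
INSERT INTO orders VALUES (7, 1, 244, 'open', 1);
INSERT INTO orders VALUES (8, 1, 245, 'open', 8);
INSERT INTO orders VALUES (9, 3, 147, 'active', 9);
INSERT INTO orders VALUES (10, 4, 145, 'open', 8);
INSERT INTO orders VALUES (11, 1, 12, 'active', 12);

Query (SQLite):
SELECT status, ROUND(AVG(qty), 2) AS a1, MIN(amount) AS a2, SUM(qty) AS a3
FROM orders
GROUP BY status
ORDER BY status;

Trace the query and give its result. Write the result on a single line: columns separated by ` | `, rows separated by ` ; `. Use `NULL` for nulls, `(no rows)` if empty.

active | 9 | 12 | 27 ; open | 5.5 | 145 | 22 ; paid | 4.67 | 32 | 14 ; pending | 6 | 31 | 6

Group orders by status.
Per group compute: ROUND(AVG(qty), 2), MIN(amount), SUM(qty).
  active: ids {3, 9, 11} → ROUND(AVG(qty), 2)=9, MIN(amount)=12, SUM(qty)=27
  open: ids {2, 7, 8, 10} → ROUND(AVG(qty), 2)=5.5, MIN(amount)=145, SUM(qty)=22
  paid: ids {1, 5, 6} → ROUND(AVG(qty), 2)=4.67, MIN(amount)=32, SUM(qty)=14
  pending: ids {4} → ROUND(AVG(qty), 2)=6, MIN(amount)=31, SUM(qty)=6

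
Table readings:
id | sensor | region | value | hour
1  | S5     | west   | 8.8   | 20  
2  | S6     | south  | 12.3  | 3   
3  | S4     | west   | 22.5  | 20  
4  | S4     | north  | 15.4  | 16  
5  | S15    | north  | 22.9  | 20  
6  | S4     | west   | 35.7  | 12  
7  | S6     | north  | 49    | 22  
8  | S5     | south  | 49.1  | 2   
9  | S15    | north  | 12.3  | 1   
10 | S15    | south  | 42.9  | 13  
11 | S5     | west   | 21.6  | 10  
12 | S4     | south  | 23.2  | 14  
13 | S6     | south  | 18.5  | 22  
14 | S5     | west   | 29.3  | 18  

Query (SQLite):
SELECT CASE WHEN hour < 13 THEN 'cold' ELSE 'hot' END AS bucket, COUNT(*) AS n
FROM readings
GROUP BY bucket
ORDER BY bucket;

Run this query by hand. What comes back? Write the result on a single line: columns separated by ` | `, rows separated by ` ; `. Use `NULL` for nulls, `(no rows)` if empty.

cold | 5 ; hot | 9

Bucket rows by hour < 13 → 'cold' else 'hot'; count each bucket.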